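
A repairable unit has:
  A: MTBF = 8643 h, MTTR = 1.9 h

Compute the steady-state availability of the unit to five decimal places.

A(A) = MTBF/(MTBF+MTTR) = 8643/(8643+1.9) = 0.99978

0.99978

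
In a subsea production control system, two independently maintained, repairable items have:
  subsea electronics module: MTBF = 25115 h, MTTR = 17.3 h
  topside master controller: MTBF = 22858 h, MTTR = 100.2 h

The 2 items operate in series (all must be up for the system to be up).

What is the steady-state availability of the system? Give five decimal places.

0.99495

A(subsea electronics module) = MTBF/(MTBF+MTTR) = 25115/(25115+17.3) = 0.999312
A(topside master controller) = MTBF/(MTBF+MTTR) = 22858/(22858+100.2) = 0.995636
Series availability: 0.999312 × 0.995636 = 0.99495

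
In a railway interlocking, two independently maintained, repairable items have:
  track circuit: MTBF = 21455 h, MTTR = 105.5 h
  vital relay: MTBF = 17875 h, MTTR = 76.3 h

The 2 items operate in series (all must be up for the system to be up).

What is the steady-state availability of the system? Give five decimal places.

A(track circuit) = MTBF/(MTBF+MTTR) = 21455/(21455+105.5) = 0.995107
A(vital relay) = MTBF/(MTBF+MTTR) = 17875/(17875+76.3) = 0.995750
Series availability: 0.995107 × 0.995750 = 0.99088

0.99088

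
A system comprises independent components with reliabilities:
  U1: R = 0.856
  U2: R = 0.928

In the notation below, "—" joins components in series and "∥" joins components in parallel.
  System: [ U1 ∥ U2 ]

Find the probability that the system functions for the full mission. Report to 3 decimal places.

Parallel (U1 and U2): 1 − (1 − 0.85600)(1 − 0.92800) = 0.990

0.990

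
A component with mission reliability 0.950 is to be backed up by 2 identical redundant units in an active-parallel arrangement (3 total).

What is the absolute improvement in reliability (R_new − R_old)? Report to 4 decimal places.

0.0499

R_before = 0.950
R_after = 1 − (1 − 0.950)^3 = 0.9999
ΔR = 0.9999 − 0.950 = 0.0499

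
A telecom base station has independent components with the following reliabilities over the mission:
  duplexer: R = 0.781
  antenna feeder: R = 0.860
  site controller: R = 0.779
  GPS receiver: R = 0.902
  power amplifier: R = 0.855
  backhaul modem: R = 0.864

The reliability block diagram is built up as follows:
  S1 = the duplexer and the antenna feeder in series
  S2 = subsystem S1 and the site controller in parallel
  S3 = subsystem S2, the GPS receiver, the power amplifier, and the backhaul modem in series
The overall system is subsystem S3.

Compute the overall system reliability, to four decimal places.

Series (duplexer and antenna feeder): 0.781000 × 0.860000 = 0.671660
Parallel ([0.671660] and site controller): 1 − (1 − 0.671660)(1 − 0.779000) = 0.927437
Series ([0.927437], GPS receiver, power amplifier, and backhaul modem): 0.927437 × 0.902000 × 0.855000 × 0.864000 = 0.6180

0.6180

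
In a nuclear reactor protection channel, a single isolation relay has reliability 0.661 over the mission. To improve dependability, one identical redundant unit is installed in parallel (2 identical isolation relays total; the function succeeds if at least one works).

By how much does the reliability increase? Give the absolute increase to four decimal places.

0.2241

R_before = 0.661
R_after = 1 − (1 − 0.661)^2 = 0.8851
ΔR = 0.8851 − 0.661 = 0.2241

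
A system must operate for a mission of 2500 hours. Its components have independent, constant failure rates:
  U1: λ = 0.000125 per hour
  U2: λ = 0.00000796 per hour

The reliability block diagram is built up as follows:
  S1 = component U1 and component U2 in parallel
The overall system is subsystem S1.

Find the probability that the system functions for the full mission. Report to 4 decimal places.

R(U1) = exp(−0.000125 × 2500) = 0.731616
R(U2) = exp(−0.00000796 × 2500) = 0.980297
Parallel (U1 and U2): 1 − (1 − 0.731616)(1 − 0.980297) = 0.9947

0.9947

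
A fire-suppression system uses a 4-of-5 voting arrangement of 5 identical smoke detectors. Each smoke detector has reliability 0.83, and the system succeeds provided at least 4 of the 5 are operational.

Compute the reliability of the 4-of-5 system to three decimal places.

0.797

R = Σ_{i=4}^{5} C(5,i) p^i (1−p)^{5−i} with p = 0.83
C(5,4)·0.83^4·0.17^1 = 0.40340
C(5,5)·0.83^5·0.17^0 = 0.39390
Sum = 0.797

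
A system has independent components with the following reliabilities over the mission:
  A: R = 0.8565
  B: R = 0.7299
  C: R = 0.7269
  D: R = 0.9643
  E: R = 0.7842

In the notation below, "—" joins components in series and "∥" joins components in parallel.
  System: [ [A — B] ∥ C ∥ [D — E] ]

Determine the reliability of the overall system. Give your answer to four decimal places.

Series (A and B): 0.856500 × 0.729900 = 0.625159
Series (D and E): 0.964300 × 0.784200 = 0.756204
Parallel ([0.625159], C, and [0.756204]): 1 − (1 − 0.625159)(1 − 0.726900)(1 − 0.756204) = 0.9750

0.9750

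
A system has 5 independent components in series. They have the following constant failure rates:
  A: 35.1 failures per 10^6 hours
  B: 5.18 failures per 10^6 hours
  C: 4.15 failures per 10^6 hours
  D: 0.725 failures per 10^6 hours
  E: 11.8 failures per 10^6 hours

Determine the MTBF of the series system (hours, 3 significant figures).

17600

Series of exponential components: λ_sys = Σ λ_i
λ_sys = 0.0000351 + 0.00000518 + 0.00000415 + 0.000000725 + 0.0000118 = 5.6955e-05 /h
MTBF = 1 / λ_sys = 17600 h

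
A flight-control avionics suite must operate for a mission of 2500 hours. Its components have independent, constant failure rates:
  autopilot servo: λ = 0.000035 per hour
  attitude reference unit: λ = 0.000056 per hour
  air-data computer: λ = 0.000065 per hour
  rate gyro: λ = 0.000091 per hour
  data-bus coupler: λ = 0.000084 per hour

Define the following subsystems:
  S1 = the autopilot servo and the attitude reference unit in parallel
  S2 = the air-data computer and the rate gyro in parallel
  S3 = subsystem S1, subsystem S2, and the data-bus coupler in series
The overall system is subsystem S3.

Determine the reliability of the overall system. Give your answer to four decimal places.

R(autopilot servo) = exp(−0.000035 × 2500) = 0.916219
R(attitude reference unit) = exp(−0.000056 × 2500) = 0.869358
R(air-data computer) = exp(−0.000065 × 2500) = 0.850016
R(rate gyro) = exp(−0.000091 × 2500) = 0.796522
R(data-bus coupler) = exp(−0.000084 × 2500) = 0.810584
Parallel (autopilot servo and attitude reference unit): 1 − (1 − 0.916219)(1 − 0.869358) = 0.989055
Parallel (air-data computer and rate gyro): 1 − (1 − 0.850016)(1 − 0.796522) = 0.969482
Series ([0.989055], [0.969482], and data-bus coupler): 0.989055 × 0.969482 × 0.810584 = 0.7772

0.7772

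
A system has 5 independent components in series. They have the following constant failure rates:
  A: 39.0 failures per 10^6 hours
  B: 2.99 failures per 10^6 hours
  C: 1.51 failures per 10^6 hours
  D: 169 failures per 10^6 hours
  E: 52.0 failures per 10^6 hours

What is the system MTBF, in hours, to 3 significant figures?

3780

Series of exponential components: λ_sys = Σ λ_i
λ_sys = 0.0000390 + 0.00000299 + 0.00000151 + 0.000169 + 0.0000520 = 2.6450e-04 /h
MTBF = 1 / λ_sys = 3780 h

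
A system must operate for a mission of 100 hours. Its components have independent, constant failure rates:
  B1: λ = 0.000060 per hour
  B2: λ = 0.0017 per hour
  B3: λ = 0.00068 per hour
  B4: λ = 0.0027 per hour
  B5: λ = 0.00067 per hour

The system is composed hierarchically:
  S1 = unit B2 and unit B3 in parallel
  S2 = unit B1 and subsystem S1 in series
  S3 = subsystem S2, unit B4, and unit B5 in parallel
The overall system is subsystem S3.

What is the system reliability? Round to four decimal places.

0.9998

R(B1) = exp(−0.000060 × 100) = 0.994018
R(B2) = exp(−0.0017 × 100) = 0.843665
R(B3) = exp(−0.00068 × 100) = 0.934260
R(B4) = exp(−0.0027 × 100) = 0.763379
R(B5) = exp(−0.00067 × 100) = 0.935195
Parallel (B2 and B3): 1 − (1 − 0.843665)(1 − 0.934260) = 0.989723
Series (B1 and [0.989723]): 0.994018 × 0.989723 = 0.983802
Parallel ([0.983802], B4, and B5): 1 − (1 − 0.983802)(1 − 0.763379)(1 − 0.935195) = 0.9998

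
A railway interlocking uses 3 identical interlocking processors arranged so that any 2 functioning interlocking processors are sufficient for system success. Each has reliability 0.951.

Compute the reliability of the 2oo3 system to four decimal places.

R = Σ_{i=2}^{3} C(3,i) p^i (1−p)^{3−i} with p = 0.951
C(3,2)·0.951^2·0.049^1 = 0.132947
C(3,3)·0.951^3·0.049^0 = 0.860085
Sum = 0.9930

0.9930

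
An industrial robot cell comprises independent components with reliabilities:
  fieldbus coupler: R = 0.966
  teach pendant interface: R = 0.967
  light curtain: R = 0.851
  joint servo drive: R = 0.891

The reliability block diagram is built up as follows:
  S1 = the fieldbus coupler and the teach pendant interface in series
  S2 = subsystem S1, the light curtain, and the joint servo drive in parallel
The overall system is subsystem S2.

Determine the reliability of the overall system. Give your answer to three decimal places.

0.999

Series (fieldbus coupler and teach pendant interface): 0.96600 × 0.96700 = 0.93412
Parallel ([0.93412], light curtain, and joint servo drive): 1 − (1 − 0.93412)(1 − 0.85100)(1 − 0.89100) = 0.999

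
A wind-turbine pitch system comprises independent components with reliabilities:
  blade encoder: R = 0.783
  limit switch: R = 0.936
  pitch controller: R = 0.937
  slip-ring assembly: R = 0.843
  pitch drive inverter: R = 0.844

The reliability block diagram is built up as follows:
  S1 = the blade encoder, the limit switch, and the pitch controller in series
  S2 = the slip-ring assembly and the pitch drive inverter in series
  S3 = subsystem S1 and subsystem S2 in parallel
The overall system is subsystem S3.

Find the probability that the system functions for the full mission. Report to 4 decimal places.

0.9096

Series (blade encoder, limit switch, and pitch controller): 0.783000 × 0.936000 × 0.937000 = 0.686716
Series (slip-ring assembly and pitch drive inverter): 0.843000 × 0.844000 = 0.711492
Parallel ([0.686716] and [0.711492]): 1 − (1 − 0.686716)(1 − 0.711492) = 0.9096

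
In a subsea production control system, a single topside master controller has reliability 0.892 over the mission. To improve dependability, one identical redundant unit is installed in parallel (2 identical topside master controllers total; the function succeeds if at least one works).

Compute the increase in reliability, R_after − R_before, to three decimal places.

0.096

R_before = 0.892
R_after = 1 − (1 − 0.892)^2 = 0.988
ΔR = 0.988 − 0.892 = 0.096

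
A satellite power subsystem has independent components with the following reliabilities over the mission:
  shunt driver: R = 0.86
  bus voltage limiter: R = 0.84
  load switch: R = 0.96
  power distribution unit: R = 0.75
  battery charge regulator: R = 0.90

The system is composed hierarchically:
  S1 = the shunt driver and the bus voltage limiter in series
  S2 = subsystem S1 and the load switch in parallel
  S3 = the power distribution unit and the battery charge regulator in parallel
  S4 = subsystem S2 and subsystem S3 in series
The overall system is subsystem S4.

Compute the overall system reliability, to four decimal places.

0.9642

Series (shunt driver and bus voltage limiter): 0.860000 × 0.840000 = 0.722400
Parallel ([0.722400] and load switch): 1 − (1 − 0.722400)(1 − 0.960000) = 0.988896
Parallel (power distribution unit and battery charge regulator): 1 − (1 − 0.750000)(1 − 0.900000) = 0.975000
Series ([0.988896] and [0.975000]): 0.988896 × 0.975000 = 0.9642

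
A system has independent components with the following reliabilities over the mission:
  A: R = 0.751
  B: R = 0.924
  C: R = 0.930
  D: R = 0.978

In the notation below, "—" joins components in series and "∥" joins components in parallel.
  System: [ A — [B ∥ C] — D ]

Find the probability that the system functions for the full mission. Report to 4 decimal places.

Parallel (B and C): 1 − (1 − 0.924000)(1 − 0.930000) = 0.994680
Series (A, [0.994680], and D): 0.751000 × 0.994680 × 0.978000 = 0.7306

0.7306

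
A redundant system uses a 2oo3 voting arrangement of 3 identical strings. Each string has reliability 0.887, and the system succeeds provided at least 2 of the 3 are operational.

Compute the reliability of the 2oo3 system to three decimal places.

R = Σ_{i=2}^{3} C(3,i) p^i (1−p)^{3−i} with p = 0.887
C(3,2)·0.887^2·0.113^1 = 0.26671
C(3,3)·0.887^3·0.113^0 = 0.69786
Sum = 0.965

0.965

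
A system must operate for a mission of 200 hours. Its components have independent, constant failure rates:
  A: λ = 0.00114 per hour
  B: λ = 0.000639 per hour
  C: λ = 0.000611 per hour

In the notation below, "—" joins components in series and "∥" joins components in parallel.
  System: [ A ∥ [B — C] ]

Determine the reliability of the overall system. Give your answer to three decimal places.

0.955

R(A) = exp(−0.00114 × 200) = 0.79612
R(B) = exp(−0.000639 × 200) = 0.88003
R(C) = exp(−0.000611 × 200) = 0.88497
Series (B and C): 0.88003 × 0.88497 = 0.77880
Parallel (A and [0.77880]): 1 − (1 − 0.79612)(1 − 0.77880) = 0.955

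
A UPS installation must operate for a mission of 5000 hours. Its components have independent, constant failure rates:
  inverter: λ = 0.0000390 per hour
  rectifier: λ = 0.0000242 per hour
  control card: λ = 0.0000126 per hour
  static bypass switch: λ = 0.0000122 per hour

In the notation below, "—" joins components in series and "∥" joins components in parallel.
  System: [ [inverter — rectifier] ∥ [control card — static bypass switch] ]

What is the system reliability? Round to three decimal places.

0.968

R(inverter) = exp(−0.0000390 × 5000) = 0.82283
R(rectifier) = exp(−0.0000242 × 5000) = 0.88603
R(control card) = exp(−0.0000126 × 5000) = 0.93894
R(static bypass switch) = exp(−0.0000122 × 5000) = 0.94082
Series (inverter and rectifier): 0.82283 × 0.88603 = 0.72905
Series (control card and static bypass switch): 0.93894 × 0.94082 = 0.88337
Parallel ([0.72905] and [0.88337]): 1 − (1 − 0.72905)(1 − 0.88337) = 0.968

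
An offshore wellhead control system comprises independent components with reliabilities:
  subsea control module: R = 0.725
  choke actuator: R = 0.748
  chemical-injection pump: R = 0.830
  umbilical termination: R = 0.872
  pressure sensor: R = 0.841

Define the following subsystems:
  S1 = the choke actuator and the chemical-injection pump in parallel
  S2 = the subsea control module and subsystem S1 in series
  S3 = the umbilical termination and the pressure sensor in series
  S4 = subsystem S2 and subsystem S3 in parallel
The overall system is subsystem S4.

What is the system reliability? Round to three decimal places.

Parallel (choke actuator and chemical-injection pump): 1 − (1 − 0.74800)(1 − 0.83000) = 0.95716
Series (subsea control module and [0.95716]): 0.72500 × 0.95716 = 0.69394
Series (umbilical termination and pressure sensor): 0.87200 × 0.84100 = 0.73335
Parallel ([0.69394] and [0.73335]): 1 − (1 − 0.69394)(1 − 0.73335) = 0.918

0.918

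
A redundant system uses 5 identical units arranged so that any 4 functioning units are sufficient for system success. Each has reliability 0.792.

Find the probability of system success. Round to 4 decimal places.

R = Σ_{i=4}^{5} C(5,i) p^i (1−p)^{5−i} with p = 0.792
C(5,4)·0.792^4·0.208^1 = 0.409199
C(5,5)·0.792^5·0.208^0 = 0.311620
Sum = 0.7208

0.7208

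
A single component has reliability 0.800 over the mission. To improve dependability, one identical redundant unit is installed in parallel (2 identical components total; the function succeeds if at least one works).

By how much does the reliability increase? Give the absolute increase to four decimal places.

R_before = 0.800
R_after = 1 − (1 − 0.800)^2 = 0.9600
ΔR = 0.9600 − 0.800 = 0.1600

0.1600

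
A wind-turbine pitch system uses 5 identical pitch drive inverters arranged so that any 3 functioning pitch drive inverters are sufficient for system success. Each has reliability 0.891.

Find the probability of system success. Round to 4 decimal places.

R = Σ_{i=3}^{5} C(5,i) p^i (1−p)^{5−i} with p = 0.891
C(5,3)·0.891^3·0.109^2 = 0.084040
C(5,4)·0.891^4·0.109^1 = 0.343485
C(5,5)·0.891^5·0.109^0 = 0.561550
Sum = 0.9891

0.9891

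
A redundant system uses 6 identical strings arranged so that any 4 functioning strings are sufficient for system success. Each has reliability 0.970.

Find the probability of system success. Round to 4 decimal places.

R = Σ_{i=4}^{6} C(6,i) p^i (1−p)^{6−i} with p = 0.970
C(6,4)·0.970^4·0.030^2 = 0.011951
C(6,5)·0.970^5·0.030^1 = 0.154572
C(6,6)·0.970^6·0.030^0 = 0.832972
Sum = 0.9995

0.9995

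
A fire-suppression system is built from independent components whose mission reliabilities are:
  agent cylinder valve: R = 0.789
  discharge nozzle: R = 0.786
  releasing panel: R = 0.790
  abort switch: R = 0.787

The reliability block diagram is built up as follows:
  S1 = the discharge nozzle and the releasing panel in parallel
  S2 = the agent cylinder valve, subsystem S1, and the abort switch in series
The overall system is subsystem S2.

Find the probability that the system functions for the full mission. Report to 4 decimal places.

0.5930

Parallel (discharge nozzle and releasing panel): 1 − (1 − 0.786000)(1 − 0.790000) = 0.955060
Series (agent cylinder valve, [0.955060], and abort switch): 0.789000 × 0.955060 × 0.787000 = 0.5930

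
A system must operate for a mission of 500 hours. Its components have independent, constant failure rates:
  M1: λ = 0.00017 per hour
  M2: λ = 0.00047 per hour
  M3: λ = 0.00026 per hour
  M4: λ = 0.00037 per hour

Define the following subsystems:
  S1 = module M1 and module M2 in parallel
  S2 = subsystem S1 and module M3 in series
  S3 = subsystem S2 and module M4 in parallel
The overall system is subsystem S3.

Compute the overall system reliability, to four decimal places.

0.9769

R(M1) = exp(−0.00017 × 500) = 0.918512
R(M2) = exp(−0.00047 × 500) = 0.790571
R(M3) = exp(−0.00026 × 500) = 0.878095
R(M4) = exp(−0.00037 × 500) = 0.831104
Parallel (M1 and M2): 1 − (1 − 0.918512)(1 − 0.790571) = 0.982934
Series ([0.982934] and M3): 0.982934 × 0.878095 = 0.863109
Parallel ([0.863109] and M4): 1 − (1 − 0.863109)(1 − 0.831104) = 0.9769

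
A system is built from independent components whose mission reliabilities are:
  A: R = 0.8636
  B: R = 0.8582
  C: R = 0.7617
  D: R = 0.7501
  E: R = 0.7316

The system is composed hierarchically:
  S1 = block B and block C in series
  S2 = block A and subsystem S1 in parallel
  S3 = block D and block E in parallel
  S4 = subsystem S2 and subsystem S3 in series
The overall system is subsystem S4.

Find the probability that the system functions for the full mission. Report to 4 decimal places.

Series (B and C): 0.858200 × 0.761700 = 0.653691
Parallel (A and [0.653691]): 1 − (1 − 0.863600)(1 − 0.653691) = 0.952763
Parallel (D and E): 1 − (1 − 0.750100)(1 − 0.731600) = 0.932927
Series ([0.952763] and [0.932927]): 0.952763 × 0.932927 = 0.8889

0.8889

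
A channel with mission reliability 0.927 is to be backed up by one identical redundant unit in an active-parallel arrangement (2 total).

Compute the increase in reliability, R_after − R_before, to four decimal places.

0.0677

R_before = 0.927
R_after = 1 − (1 − 0.927)^2 = 0.9947
ΔR = 0.9947 − 0.927 = 0.0677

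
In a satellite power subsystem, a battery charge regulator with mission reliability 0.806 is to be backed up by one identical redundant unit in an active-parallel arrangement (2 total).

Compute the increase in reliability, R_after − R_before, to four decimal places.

0.1564

R_before = 0.806
R_after = 1 − (1 − 0.806)^2 = 0.9624
ΔR = 0.9624 − 0.806 = 0.1564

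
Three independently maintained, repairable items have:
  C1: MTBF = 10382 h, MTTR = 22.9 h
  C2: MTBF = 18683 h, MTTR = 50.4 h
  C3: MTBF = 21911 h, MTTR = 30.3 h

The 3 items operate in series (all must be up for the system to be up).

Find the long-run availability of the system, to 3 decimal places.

A(C1) = MTBF/(MTBF+MTTR) = 10382/(10382+22.9) = 0.997799
A(C2) = MTBF/(MTBF+MTTR) = 18683/(18683+50.4) = 0.997310
A(C3) = MTBF/(MTBF+MTTR) = 21911/(21911+30.3) = 0.998619
Series availability: 0.997799 × 0.997310 × 0.998619 = 0.994

0.994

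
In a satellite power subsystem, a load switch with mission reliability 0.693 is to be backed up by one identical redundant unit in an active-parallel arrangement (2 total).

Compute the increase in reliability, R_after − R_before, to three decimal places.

0.213

R_before = 0.693
R_after = 1 − (1 − 0.693)^2 = 0.906
ΔR = 0.906 − 0.693 = 0.213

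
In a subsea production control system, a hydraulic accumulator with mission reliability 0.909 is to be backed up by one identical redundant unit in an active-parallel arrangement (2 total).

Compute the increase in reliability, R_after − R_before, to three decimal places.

0.083

R_before = 0.909
R_after = 1 − (1 − 0.909)^2 = 0.992
ΔR = 0.992 − 0.909 = 0.083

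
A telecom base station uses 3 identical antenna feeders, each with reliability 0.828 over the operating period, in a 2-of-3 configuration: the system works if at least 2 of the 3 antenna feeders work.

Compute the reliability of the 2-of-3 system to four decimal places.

0.9214

R = Σ_{i=2}^{3} C(3,i) p^i (1−p)^{3−i} with p = 0.828
C(3,2)·0.828^2·0.172^1 = 0.353761
C(3,3)·0.828^3·0.172^0 = 0.567664
Sum = 0.9214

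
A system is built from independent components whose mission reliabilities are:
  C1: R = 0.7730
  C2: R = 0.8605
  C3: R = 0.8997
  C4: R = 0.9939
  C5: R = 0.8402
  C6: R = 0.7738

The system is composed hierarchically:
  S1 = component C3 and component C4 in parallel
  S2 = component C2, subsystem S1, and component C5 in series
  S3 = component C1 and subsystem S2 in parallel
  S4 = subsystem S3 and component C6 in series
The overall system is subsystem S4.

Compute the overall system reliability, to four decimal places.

0.7251

Parallel (C3 and C4): 1 − (1 − 0.899700)(1 − 0.993900) = 0.999388
Series (C2, [0.999388], and C5): 0.860500 × 0.999388 × 0.840200 = 0.722550
Parallel (C1 and [0.722550]): 1 − (1 − 0.773000)(1 − 0.722550) = 0.937019
Series ([0.937019] and C6): 0.937019 × 0.773800 = 0.7251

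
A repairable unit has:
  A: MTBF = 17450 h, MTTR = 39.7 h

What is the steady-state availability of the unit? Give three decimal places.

A(A) = MTBF/(MTBF+MTTR) = 17450/(17450+39.7) = 0.998

0.998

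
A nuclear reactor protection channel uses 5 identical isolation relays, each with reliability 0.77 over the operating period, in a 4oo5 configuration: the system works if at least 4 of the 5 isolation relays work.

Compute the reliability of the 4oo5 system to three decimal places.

0.675

R = Σ_{i=4}^{5} C(5,i) p^i (1−p)^{5−i} with p = 0.77
C(5,4)·0.77^4·0.23^1 = 0.40426
C(5,5)·0.77^5·0.23^0 = 0.27068
Sum = 0.675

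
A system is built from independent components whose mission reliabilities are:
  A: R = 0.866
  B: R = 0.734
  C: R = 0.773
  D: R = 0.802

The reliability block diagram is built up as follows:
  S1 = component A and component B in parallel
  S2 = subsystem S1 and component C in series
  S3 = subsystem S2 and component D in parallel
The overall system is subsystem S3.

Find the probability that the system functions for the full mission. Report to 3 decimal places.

0.950

Parallel (A and B): 1 − (1 − 0.86600)(1 − 0.73400) = 0.96436
Series ([0.96436] and C): 0.96436 × 0.77300 = 0.74545
Parallel ([0.74545] and D): 1 − (1 − 0.74545)(1 − 0.80200) = 0.950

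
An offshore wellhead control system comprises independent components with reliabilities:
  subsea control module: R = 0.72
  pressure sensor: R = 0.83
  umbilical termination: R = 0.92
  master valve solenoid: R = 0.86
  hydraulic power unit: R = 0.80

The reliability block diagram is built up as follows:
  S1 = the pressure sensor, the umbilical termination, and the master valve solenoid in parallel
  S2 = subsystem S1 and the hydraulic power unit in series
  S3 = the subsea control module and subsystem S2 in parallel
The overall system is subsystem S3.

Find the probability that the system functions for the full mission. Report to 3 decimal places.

Parallel (pressure sensor, umbilical termination, and master valve solenoid): 1 − (1 − 0.83000)(1 − 0.92000)(1 − 0.86000) = 0.99810
Series ([0.99810] and hydraulic power unit): 0.99810 × 0.80000 = 0.79848
Parallel (subsea control module and [0.79848]): 1 − (1 − 0.72000)(1 − 0.79848) = 0.944

0.944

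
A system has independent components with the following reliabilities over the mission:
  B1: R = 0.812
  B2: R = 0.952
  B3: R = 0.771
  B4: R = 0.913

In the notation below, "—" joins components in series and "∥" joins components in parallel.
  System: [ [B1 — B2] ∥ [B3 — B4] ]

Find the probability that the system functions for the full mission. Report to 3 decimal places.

0.933

Series (B1 and B2): 0.81200 × 0.95200 = 0.77302
Series (B3 and B4): 0.77100 × 0.91300 = 0.70392
Parallel ([0.77302] and [0.70392]): 1 − (1 − 0.77302)(1 − 0.70392) = 0.933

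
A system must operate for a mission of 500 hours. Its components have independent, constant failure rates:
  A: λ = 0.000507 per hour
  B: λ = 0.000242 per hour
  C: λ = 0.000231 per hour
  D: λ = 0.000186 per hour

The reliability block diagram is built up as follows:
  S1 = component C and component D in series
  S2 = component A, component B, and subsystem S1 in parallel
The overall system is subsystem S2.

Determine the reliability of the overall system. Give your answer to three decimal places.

R(A) = exp(−0.000507 × 500) = 0.77608
R(B) = exp(−0.000242 × 500) = 0.88603
R(C) = exp(−0.000231 × 500) = 0.89092
R(D) = exp(−0.000186 × 500) = 0.91119
Series (C and D): 0.89092 × 0.91119 = 0.81180
Parallel (A, B, and [0.81180]): 1 − (1 − 0.77608)(1 − 0.88603)(1 − 0.81180) = 0.995

0.995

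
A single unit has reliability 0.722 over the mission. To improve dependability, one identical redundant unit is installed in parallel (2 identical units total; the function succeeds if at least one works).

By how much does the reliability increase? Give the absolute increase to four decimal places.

0.2007

R_before = 0.722
R_after = 1 − (1 − 0.722)^2 = 0.9227
ΔR = 0.9227 − 0.722 = 0.2007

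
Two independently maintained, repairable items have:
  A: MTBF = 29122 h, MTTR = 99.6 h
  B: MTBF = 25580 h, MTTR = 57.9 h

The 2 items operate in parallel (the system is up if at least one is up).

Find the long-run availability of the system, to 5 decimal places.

A(A) = MTBF/(MTBF+MTTR) = 29122/(29122+99.6) = 0.996592
A(B) = MTBF/(MTBF+MTTR) = 25580/(25580+57.9) = 0.997742
Parallel availability: 1 − (1 − 0.996592)(1 − 0.997742) = 0.99999

0.99999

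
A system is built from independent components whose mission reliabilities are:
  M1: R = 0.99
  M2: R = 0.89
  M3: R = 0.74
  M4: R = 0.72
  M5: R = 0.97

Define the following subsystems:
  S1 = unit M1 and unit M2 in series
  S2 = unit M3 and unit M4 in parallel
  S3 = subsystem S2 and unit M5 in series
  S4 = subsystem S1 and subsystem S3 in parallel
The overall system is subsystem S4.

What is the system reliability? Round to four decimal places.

Series (M1 and M2): 0.990000 × 0.890000 = 0.881100
Parallel (M3 and M4): 1 − (1 − 0.740000)(1 − 0.720000) = 0.927200
Series ([0.927200] and M5): 0.927200 × 0.970000 = 0.899384
Parallel ([0.881100] and [0.899384]): 1 − (1 − 0.881100)(1 − 0.899384) = 0.9880

0.9880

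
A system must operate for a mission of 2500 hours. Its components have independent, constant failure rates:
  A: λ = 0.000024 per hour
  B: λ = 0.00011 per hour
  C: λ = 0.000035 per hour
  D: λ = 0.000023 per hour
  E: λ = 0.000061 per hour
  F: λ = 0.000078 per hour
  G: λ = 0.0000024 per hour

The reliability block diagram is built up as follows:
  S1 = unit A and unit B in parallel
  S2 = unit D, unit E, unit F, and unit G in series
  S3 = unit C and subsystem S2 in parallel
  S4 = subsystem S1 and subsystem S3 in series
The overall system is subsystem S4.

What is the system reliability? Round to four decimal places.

0.9582

R(A) = exp(−0.000024 × 2500) = 0.941765
R(B) = exp(−0.00011 × 2500) = 0.759572
R(C) = exp(−0.000035 × 2500) = 0.916219
R(D) = exp(−0.000023 × 2500) = 0.944122
R(E) = exp(−0.000061 × 2500) = 0.858559
R(F) = exp(−0.000078 × 2500) = 0.822835
R(G) = exp(−0.0000024 × 2500) = 0.994018
Parallel (A and B): 1 − (1 − 0.941765)(1 − 0.759572) = 0.985999
Series (D, E, F, and G): 0.944122 × 0.858559 × 0.822835 × 0.994018 = 0.662987
Parallel (C and [0.662987]): 1 − (1 − 0.916219)(1 − 0.662987) = 0.971765
Series ([0.985999] and [0.971765]): 0.985999 × 0.971765 = 0.9582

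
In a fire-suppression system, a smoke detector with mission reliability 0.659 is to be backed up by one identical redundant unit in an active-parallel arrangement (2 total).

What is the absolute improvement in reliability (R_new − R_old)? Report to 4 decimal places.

0.2247

R_before = 0.659
R_after = 1 − (1 − 0.659)^2 = 0.8837
ΔR = 0.8837 − 0.659 = 0.2247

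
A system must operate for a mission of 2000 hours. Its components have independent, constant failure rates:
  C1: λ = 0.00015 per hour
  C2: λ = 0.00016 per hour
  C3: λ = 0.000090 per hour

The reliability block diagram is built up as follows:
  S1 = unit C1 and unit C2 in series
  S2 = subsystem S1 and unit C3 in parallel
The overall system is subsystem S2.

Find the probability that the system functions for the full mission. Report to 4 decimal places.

R(C1) = exp(−0.00015 × 2000) = 0.740818
R(C2) = exp(−0.00016 × 2000) = 0.726149
R(C3) = exp(−0.000090 × 2000) = 0.835270
Series (C1 and C2): 0.740818 × 0.726149 = 0.537944
Parallel ([0.537944] and C3): 1 − (1 − 0.537944)(1 − 0.835270) = 0.9239

0.9239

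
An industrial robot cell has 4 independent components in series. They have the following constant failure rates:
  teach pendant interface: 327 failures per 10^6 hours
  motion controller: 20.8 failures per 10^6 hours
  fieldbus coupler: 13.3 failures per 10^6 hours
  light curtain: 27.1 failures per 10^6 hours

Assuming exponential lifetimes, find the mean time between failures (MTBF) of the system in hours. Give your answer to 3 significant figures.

2580

Series of exponential components: λ_sys = Σ λ_i
λ_sys = 0.000327 + 0.0000208 + 0.0000133 + 0.0000271 = 3.8820e-04 /h
MTBF = 1 / λ_sys = 2580 h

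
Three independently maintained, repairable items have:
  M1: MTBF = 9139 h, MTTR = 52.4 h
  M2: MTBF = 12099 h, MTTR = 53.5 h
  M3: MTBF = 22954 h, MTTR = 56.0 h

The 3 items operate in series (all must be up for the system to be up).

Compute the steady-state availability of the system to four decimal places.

A(M1) = MTBF/(MTBF+MTTR) = 9139/(9139+52.4) = 0.994299
A(M2) = MTBF/(MTBF+MTTR) = 12099/(12099+53.5) = 0.995598
A(M3) = MTBF/(MTBF+MTTR) = 22954/(22954+56.0) = 0.997566
Series availability: 0.994299 × 0.995598 × 0.997566 = 0.9875

0.9875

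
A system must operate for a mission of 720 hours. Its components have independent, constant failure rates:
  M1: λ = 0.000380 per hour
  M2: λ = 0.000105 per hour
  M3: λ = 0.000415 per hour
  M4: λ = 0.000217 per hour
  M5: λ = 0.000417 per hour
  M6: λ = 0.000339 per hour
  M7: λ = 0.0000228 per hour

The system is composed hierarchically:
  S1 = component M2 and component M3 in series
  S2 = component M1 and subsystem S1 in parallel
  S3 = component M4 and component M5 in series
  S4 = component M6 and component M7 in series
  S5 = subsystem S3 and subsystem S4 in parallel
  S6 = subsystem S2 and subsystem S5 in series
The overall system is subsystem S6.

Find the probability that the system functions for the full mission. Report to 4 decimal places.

R(M1) = exp(−0.000380 × 720) = 0.760636
R(M2) = exp(−0.000105 × 720) = 0.927187
R(M3) = exp(−0.000415 × 720) = 0.741708
R(M4) = exp(−0.000217 × 720) = 0.855354
R(M5) = exp(−0.000417 × 720) = 0.740640
R(M6) = exp(−0.000339 × 720) = 0.783425
R(M7) = exp(−0.0000228 × 720) = 0.983718
Series (M2 and M3): 0.927187 × 0.741708 = 0.687702
Parallel (M1 and [0.687702]): 1 − (1 − 0.760636)(1 − 0.687702) = 0.925247
Series (M4 and M5): 0.855354 × 0.740640 = 0.633509
Series (M6 and M7): 0.783425 × 0.983718 = 0.770669
Parallel ([0.633509] and [0.770669]): 1 − (1 − 0.633509)(1 − 0.770669) = 0.915952
Series ([0.925247] and [0.915952]): 0.925247 × 0.915952 = 0.8475

0.8475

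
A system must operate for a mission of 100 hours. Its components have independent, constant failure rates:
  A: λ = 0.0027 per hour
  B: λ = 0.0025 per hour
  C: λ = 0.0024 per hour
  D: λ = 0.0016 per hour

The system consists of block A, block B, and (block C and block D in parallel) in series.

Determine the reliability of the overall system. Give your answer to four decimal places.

0.5758

R(A) = exp(−0.0027 × 100) = 0.763379
R(B) = exp(−0.0025 × 100) = 0.778801
R(C) = exp(−0.0024 × 100) = 0.786628
R(D) = exp(−0.0016 × 100) = 0.852144
Parallel (C and D): 1 − (1 − 0.786628)(1 − 0.852144) = 0.968452
Series (A, B, and [0.968452]): 0.763379 × 0.778801 × 0.968452 = 0.5758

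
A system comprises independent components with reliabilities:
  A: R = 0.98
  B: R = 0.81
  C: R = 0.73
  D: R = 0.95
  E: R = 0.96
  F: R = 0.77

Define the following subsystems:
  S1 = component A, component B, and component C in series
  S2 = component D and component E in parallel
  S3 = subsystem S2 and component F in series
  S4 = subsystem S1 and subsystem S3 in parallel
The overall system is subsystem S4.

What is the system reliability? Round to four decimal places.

0.9026

Series (A, B, and C): 0.980000 × 0.810000 × 0.730000 = 0.579474
Parallel (D and E): 1 − (1 − 0.950000)(1 − 0.960000) = 0.998000
Series ([0.998000] and F): 0.998000 × 0.770000 = 0.768460
Parallel ([0.579474] and [0.768460]): 1 − (1 − 0.579474)(1 − 0.768460) = 0.9026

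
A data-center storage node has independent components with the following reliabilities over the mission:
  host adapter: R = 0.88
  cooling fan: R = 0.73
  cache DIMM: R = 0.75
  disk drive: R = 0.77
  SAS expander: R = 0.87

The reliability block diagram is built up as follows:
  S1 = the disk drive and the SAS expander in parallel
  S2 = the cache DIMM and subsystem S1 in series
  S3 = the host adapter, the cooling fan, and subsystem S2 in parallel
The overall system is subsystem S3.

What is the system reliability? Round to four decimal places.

0.9912

Parallel (disk drive and SAS expander): 1 − (1 − 0.770000)(1 − 0.870000) = 0.970100
Series (cache DIMM and [0.970100]): 0.750000 × 0.970100 = 0.727575
Parallel (host adapter, cooling fan, and [0.727575]): 1 − (1 − 0.880000)(1 − 0.730000)(1 − 0.727575) = 0.9912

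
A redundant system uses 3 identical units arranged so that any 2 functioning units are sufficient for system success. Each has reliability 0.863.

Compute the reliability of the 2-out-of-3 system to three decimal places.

0.949

R = Σ_{i=2}^{3} C(3,i) p^i (1−p)^{3−i} with p = 0.863
C(3,2)·0.863^2·0.137^1 = 0.30610
C(3,3)·0.863^3·0.137^0 = 0.64274
Sum = 0.949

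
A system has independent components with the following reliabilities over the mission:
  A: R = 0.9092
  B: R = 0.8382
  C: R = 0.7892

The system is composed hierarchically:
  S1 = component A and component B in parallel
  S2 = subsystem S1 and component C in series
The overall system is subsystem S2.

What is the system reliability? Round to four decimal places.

0.7776

Parallel (A and B): 1 − (1 − 0.909200)(1 − 0.838200) = 0.985309
Series ([0.985309] and C): 0.985309 × 0.789200 = 0.7776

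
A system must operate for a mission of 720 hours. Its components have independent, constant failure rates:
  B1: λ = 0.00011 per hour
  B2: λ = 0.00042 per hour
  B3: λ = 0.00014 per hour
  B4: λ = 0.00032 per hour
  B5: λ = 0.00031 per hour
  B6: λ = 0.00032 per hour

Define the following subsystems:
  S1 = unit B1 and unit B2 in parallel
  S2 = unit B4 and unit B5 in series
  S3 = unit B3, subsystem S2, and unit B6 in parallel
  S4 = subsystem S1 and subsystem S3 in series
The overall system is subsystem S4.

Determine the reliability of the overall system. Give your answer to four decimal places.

R(B1) = exp(−0.00011 × 720) = 0.923855
R(B2) = exp(−0.00042 × 720) = 0.739042
R(B3) = exp(−0.00014 × 720) = 0.904114
R(B4) = exp(−0.00032 × 720) = 0.794216
R(B5) = exp(−0.00031 × 720) = 0.799955
R(B6) = exp(−0.00032 × 720) = 0.794216
Parallel (B1 and B2): 1 − (1 − 0.923855)(1 − 0.739042) = 0.980129
Series (B4 and B5): 0.794216 × 0.799955 = 0.635337
Parallel (B3, [0.635337], and B6): 1 − (1 − 0.904114)(1 − 0.635337)(1 − 0.794216) = 0.992805
Series ([0.980129] and [0.992805]): 0.980129 × 0.992805 = 0.9731

0.9731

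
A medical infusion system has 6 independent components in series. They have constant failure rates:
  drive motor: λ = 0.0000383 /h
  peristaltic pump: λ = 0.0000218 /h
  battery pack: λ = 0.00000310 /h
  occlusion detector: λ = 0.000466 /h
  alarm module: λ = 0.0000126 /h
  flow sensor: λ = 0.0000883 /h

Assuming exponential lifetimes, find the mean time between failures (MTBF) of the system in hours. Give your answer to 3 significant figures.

1590

Series of exponential components: λ_sys = Σ λ_i
λ_sys = 0.0000383 + 0.0000218 + 0.00000310 + 0.000466 + 0.0000126 + 0.0000883 = 6.3010e-04 /h
MTBF = 1 / λ_sys = 1590 h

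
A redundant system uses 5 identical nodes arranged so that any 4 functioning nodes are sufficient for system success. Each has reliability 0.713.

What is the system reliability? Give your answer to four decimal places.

R = Σ_{i=4}^{5} C(5,i) p^i (1−p)^{5−i} with p = 0.713
C(5,4)·0.713^4·0.287^1 = 0.370860
C(5,5)·0.713^5·0.287^0 = 0.184267
Sum = 0.5551

0.5551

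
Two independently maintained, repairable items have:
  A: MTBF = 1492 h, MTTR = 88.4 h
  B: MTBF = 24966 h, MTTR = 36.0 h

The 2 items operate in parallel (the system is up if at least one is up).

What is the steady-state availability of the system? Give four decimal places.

0.9999

A(A) = MTBF/(MTBF+MTTR) = 1492/(1492+88.4) = 0.944065
A(B) = MTBF/(MTBF+MTTR) = 24966/(24966+36.0) = 0.998560
Parallel availability: 1 − (1 − 0.944065)(1 − 0.998560) = 0.9999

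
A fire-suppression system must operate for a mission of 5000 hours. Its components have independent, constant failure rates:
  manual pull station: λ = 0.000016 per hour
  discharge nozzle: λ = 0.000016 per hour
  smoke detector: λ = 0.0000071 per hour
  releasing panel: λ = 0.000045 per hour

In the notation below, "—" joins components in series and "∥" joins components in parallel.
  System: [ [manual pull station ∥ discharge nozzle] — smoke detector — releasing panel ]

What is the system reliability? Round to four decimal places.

0.7661

R(manual pull station) = exp(−0.000016 × 5000) = 0.923116
R(discharge nozzle) = exp(−0.000016 × 5000) = 0.923116
R(smoke detector) = exp(−0.0000071 × 5000) = 0.965123
R(releasing panel) = exp(−0.000045 × 5000) = 0.798516
Parallel (manual pull station and discharge nozzle): 1 − (1 − 0.923116)(1 − 0.923116) = 0.994089
Series ([0.994089], smoke detector, and releasing panel): 0.994089 × 0.965123 × 0.798516 = 0.7661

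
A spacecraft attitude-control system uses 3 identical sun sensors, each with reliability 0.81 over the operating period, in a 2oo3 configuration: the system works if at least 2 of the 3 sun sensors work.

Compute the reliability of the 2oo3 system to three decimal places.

R = Σ_{i=2}^{3} C(3,i) p^i (1−p)^{3−i} with p = 0.81
C(3,2)·0.81^2·0.19^1 = 0.37398
C(3,3)·0.81^3·0.19^0 = 0.53144
Sum = 0.905

0.905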